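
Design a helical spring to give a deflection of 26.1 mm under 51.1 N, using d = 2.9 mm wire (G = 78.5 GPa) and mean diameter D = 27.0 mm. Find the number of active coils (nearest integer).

Required rate k = F/δ = 51.1/26.1 = 1.9579 N/mm
N_a = Gd⁴/(8D³k) = (78.5×10³ × 2.9⁴)/(8 × 27.0³ × 1.9579)
    = 5.55216e+06 / 308292 = 18.01 → 18 coils

18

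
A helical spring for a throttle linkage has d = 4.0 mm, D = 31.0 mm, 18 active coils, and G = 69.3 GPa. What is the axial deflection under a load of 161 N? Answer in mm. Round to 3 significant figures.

k = Gd⁴/(8D³N_a) = (69.3×10³)(4.0⁴)/(8·31.0³·18) = 4.1355 N/mm
δ = F/k = 161 / 4.1355 = 38.931 mm

38.9 mm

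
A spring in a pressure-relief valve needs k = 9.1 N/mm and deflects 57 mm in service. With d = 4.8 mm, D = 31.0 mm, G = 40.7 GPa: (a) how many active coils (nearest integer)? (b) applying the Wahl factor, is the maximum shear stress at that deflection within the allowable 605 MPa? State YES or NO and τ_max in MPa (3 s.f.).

(a) 10 coils; (b) YES, τ_max = 455 MPa

N_a = Gd⁴/(8D³k) = (40.7×10³)(4.8⁴)/(8·31.0³·9.1) = 9.962 → N_a = 10
Actual rate k = Gd⁴/(8D³·10) = 9.0653 N/mm
Working load F = kδ = 9.0653·57 = 516.72 N
C = 31.0/4.8 = 6.4583; K_W = (4C−1)/(4C−4)+0.615/C = 1.2326
τ_max = K_W·8FD/(πd³) = 1.2326·368.84 = 454.64 MPa
τ_max ≤ 605 MPa → acceptable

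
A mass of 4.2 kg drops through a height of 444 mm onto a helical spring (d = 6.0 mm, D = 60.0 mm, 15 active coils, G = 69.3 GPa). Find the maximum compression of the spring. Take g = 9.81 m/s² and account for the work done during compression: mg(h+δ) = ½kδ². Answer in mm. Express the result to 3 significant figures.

k = Gd⁴/(8D³N_a) = (69.3×10³)(6.0⁴)/(8·60.0³·15) = 3.465 N/mm
W = mg = 4.2 × 9.81 = 41.202 N
½kδ² − Wδ − Wh = 0 → δ = (W + √(W² + 2kWh))/k
δ = (41.202 + √(1697.6 + 126775))/3.465 = (41.202 + 358.43)/3.465 = 115.33 mm

115 mm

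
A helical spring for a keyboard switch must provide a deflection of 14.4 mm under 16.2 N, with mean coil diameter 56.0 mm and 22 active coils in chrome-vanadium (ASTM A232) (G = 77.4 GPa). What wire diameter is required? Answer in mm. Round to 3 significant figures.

Required rate k = F/δ = 16.2/14.4 = 1.125 N/mm
d = (8D³N_a·k / G)^(1/4) = (8·56.0³·22·1.125 / (77.4×10³))^0.25
  = (449.25)^0.25 = 4.6039 mm

4.60 mm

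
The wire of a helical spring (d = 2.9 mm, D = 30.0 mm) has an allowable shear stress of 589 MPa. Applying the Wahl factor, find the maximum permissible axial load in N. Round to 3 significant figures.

C = D/d = 30.0/2.9 = 10.3448
K_W = (4C−1)/(4C−4) + 0.615/C = 40.379/37.379 + 0.0594 = 1.1397
τ_max = K·8FD/(πd³) → F_max = τ_allow·πd³/(8DK)
F_max = 589·π·2.9³/(8·30.0·1.1397) = 45129/273.53 = 164.99 N

165 N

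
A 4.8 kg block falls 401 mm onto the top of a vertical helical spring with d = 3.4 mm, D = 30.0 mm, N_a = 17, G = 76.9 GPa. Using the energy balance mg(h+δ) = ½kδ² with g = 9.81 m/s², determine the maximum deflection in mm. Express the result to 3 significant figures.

k = Gd⁴/(8D³N_a) = (76.9×10³)(3.4⁴)/(8·30.0³·17) = 2.7986 N/mm
W = mg = 4.8 × 9.81 = 47.088 N
½kδ² − Wδ − Wh = 0 → δ = (W + √(W² + 2kWh))/k
δ = (47.088 + √(2217.3 + 105688))/2.7986 = (47.088 + 328.49)/2.7986 = 134.2 mm

134 mm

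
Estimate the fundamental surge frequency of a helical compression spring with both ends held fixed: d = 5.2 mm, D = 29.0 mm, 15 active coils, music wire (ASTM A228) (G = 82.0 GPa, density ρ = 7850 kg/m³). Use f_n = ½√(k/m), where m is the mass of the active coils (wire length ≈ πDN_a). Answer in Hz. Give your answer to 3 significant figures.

150 Hz

k = Gd⁴/(8D³N_a) = (82.0×10³)(5.2⁴)/(8·29.0³·15) = 20.486 N/mm = 20486 N/m
Wire length L = πDN_a = π·29.0·15 = 1366.6 mm
m = ρ·(πd²/4)·L = 7850 × 21.237×10⁻⁶ m² × 1.3666 m = 0.22783 kg
f_n = ½√(k/m) = 0.5·√(20486/0.22783) = 0.5·√(89918) = 149.93 Hz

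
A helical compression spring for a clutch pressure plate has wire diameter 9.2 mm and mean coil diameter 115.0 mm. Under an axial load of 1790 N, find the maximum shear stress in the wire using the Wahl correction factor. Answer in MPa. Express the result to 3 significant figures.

Spring index C = D/d = 115.0/9.2 = 12.5000
K_W = (4C−1)/(4C−4) + 0.615/C = 49.000/46.000 + 0.0492 = 1.1144
τ₀ = 8FD/(πd³) = 8·1790·115.0/(π·9.2³) = 1.6468e+06/2446.3 = 673.17 MPa
τ_max = K·τ₀ = 1.1144 × 673.17 = 750.2 MPa

750 MPa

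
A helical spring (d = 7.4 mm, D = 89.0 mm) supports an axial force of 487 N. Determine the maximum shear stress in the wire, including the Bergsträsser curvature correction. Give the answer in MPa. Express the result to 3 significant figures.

Spring index C = D/d = 89.0/7.4 = 12.0270
K_B = (4C+2)/(4C−3) = 50.108/45.108 = 1.1108
τ₀ = 8FD/(πd³) = 8·487·89.0/(π·7.4³) = 346744/1273 = 272.37 MPa
τ_max = K·τ₀ = 1.1108 × 272.37 = 302.56 MPa

303 MPa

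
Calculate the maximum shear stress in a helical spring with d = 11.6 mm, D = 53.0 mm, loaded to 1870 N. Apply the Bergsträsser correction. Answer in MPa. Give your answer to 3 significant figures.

Spring index C = D/d = 53.0/11.6 = 4.5690
K_B = (4C+2)/(4C−3) = 20.276/15.276 = 1.3273
τ₀ = 8FD/(πd³) = 8·1870·53.0/(π·11.6³) = 792880/4903.7 = 161.69 MPa
τ_max = K·τ₀ = 1.3273 × 161.69 = 214.61 MPa

215 MPa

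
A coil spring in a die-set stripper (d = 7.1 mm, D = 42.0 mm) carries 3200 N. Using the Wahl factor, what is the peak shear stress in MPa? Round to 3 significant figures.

Spring index C = D/d = 42.0/7.1 = 5.9155
K_W = (4C−1)/(4C−4) + 0.615/C = 22.662/19.662 + 0.1040 = 1.2565
τ₀ = 8FD/(πd³) = 8·3200·42.0/(π·7.1³) = 1.0752e+06/1124.4 = 956.23 MPa
τ_max = K·τ₀ = 1.2565 × 956.23 = 1201.5 MPa

1200 MPa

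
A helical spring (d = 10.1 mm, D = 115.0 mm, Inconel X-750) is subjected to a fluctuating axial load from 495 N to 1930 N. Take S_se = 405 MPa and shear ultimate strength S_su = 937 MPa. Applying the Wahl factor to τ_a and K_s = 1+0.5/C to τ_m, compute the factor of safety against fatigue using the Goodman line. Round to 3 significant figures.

1.05

C = D/d = 115.0/10.1 = 11.3861; K_W = (4C−1)/(4C−4)+0.615/C = 1.1262; K_s = 1+0.5/C = 1.0439
F_a = (F_max−F_min)/2 = 717.5 N; F_m = (F_max+F_min)/2 = 1212.5 N
τ_a = K_W·8F_aD/(πd³) = 1.1262 × 203.94 = 229.68 MPa
τ_m = K_s·8F_mD/(πd³) = 1.0439 × 344.63 = 359.77 MPa
Goodman: 1/n_f = τ_a/S_se + τ_m/S_su = 229.68/405 + 359.77/937 = 0.56711 + 0.38395 = 0.95106
n_f = 1/0.95106 = 1.051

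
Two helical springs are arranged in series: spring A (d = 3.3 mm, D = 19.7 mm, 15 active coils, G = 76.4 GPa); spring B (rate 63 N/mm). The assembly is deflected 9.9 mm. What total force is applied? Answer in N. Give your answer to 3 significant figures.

84.5 N

k_A = Gd⁴/(8D³N_a) = (76.4×10³)(3.3⁴)/(8·19.7³·15) = 9.8757 N/mm
Series: 1/k_eq = 1/9.8757 + 1/63 = 0.11713; k_eq = 8.5374 N/mm
F = k_eq·δ = 8.5374·9.9 = 84.52 N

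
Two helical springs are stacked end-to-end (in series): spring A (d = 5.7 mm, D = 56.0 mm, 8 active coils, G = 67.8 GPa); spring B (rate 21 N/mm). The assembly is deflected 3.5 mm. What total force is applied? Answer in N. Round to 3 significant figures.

17.1 N

k_A = Gd⁴/(8D³N_a) = (67.8×10³)(5.7⁴)/(8·56.0³·8) = 6.3677 N/mm
Series: 1/k_eq = 1/6.3677 + 1/21 = 0.20466; k_eq = 4.8861 N/mm
F = k_eq·δ = 4.8861·3.5 = 17.101 N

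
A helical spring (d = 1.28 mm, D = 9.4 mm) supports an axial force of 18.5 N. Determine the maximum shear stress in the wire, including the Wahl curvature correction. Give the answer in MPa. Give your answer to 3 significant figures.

254 MPa

Spring index C = D/d = 9.4/1.28 = 7.3438
K_W = (4C−1)/(4C−4) + 0.615/C = 28.375/25.375 + 0.0837 = 1.2020
τ₀ = 8FD/(πd³) = 8·18.5·9.4/(π·1.28³) = 1391.2/6.5884 = 211.16 MPa
τ_max = K·τ₀ = 1.2020 × 211.16 = 253.81 MPa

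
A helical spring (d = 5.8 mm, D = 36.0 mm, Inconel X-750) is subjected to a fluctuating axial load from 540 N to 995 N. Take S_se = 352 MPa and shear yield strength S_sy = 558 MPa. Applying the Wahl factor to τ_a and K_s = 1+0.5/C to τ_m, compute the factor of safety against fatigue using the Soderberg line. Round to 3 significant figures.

0.930

C = D/d = 36.0/5.8 = 6.2069; K_W = (4C−1)/(4C−4)+0.615/C = 1.2431; K_s = 1+0.5/C = 1.0806
F_a = (F_max−F_min)/2 = 227.5 N; F_m = (F_max+F_min)/2 = 767.5 N
τ_a = K_W·8F_aD/(πd³) = 1.2431 × 106.89 = 132.88 MPa
τ_m = K_s·8F_mD/(πd³) = 1.0806 × 360.61 = 389.66 MPa
Soderberg: 1/n_f = τ_a/S_se + τ_m/S_sy = 132.88/352 + 389.66/558 = 0.37750 + 0.69831 = 1.0758
n_f = 1/1.0758 = 0.9295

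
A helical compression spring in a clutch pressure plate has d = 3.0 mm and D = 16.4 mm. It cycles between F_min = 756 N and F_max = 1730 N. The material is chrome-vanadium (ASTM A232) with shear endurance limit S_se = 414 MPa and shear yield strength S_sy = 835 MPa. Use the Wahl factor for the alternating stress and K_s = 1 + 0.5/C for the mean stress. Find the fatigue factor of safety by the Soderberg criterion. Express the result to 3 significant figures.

C = D/d = 16.4/3.0 = 5.4667; K_W = (4C−1)/(4C−4)+0.615/C = 1.2804; K_s = 1+0.5/C = 1.0915
F_a = (F_max−F_min)/2 = 487 N; F_m = (F_max+F_min)/2 = 1243 N
τ_a = K_W·8F_aD/(πd³) = 1.2804 × 753.27 = 964.49 MPa
τ_m = K_s·8F_mD/(πd³) = 1.0915 × 1922.6 = 2098.5 MPa
Soderberg: 1/n_f = τ_a/S_se + τ_m/S_sy = 964.49/414 + 2098.5/835 = 2.32969 + 2.51312 = 4.8428
n_f = 1/4.8428 = 0.2065

0.206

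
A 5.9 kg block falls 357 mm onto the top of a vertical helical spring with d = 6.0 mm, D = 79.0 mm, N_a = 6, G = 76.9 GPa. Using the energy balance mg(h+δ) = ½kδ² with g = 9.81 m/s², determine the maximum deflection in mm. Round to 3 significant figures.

k = Gd⁴/(8D³N_a) = (76.9×10³)(6.0⁴)/(8·79.0³·6) = 4.2112 N/mm
W = mg = 5.9 × 9.81 = 57.879 N
½kδ² − Wδ − Wh = 0 → δ = (W + √(W² + 2kWh))/k
δ = (57.879 + √(3350 + 174032))/4.2112 = (57.879 + 421.17)/4.2112 = 113.75 mm

114 mm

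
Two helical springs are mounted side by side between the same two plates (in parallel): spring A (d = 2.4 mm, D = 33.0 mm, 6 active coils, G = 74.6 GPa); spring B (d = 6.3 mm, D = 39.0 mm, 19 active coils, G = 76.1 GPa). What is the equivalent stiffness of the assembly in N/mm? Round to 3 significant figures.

k_A = Gd⁴/(8D³N_a) = (74.6×10³)(2.4⁴)/(8·33.0³·6) = 1.4348 N/mm
k_B = Gd⁴/(8D³N_a) = (76.1×10³)(6.3⁴)/(8·39.0³·19) = 13.296 N/mm
Parallel: k_eq = 1.4348 + 13.296 = 14.73 N/mm

14.7 N/mm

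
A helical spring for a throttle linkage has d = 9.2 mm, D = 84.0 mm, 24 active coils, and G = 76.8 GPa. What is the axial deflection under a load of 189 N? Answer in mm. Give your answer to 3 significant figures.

39.1 mm

k = Gd⁴/(8D³N_a) = (76.8×10³)(9.2⁴)/(8·84.0³·24) = 4.8347 N/mm
δ = F/k = 189 / 4.8347 = 39.092 mm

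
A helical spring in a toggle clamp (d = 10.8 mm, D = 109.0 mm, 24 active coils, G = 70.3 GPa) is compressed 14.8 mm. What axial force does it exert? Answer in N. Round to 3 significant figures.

56.9 N

k = Gd⁴/(8D³N_a) = (70.3×10³)(10.8⁴)/(8·109.0³·24) = 3.8465 N/mm
F = k·δ = 3.8465 × 14.8 = 56.929 N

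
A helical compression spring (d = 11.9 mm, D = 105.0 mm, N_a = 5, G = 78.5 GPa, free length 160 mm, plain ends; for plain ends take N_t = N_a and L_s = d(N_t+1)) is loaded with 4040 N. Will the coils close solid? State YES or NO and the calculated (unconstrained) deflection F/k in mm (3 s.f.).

k = Gd⁴/(8D³N_a) = (78.5×10³)(11.9⁴)/(8·105.0³·5) = 33.996 N/mm
N_t = 5; L_s = 11.9·6 = 71.4 mm; δ_solid = L₀ − L_s = 160 − 71.4 = 88.6 mm
δ = F/k = 4040/33.996 = 118.84 mm
δ ≥ δ_solid → spring goes solid

YES, δ = 119 mm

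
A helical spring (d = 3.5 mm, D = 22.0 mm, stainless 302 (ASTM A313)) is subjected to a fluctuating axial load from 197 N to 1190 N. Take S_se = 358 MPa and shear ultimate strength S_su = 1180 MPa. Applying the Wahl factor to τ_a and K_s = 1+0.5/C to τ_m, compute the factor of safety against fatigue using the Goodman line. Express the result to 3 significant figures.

C = D/d = 22.0/3.5 = 6.2857; K_W = (4C−1)/(4C−4)+0.615/C = 1.2397; K_s = 1+0.5/C = 1.0795
F_a = (F_max−F_min)/2 = 496.5 N; F_m = (F_max+F_min)/2 = 693.5 N
τ_a = K_W·8F_aD/(πd³) = 1.2397 × 648.75 = 804.28 MPa
τ_m = K_s·8F_mD/(πd³) = 1.0795 × 906.16 = 978.24 MPa
Goodman: 1/n_f = τ_a/S_se + τ_m/S_su = 804.28/358 + 978.24/1180 = 2.24659 + 0.82902 = 3.0756
n_f = 1/3.0756 = 0.3251

0.325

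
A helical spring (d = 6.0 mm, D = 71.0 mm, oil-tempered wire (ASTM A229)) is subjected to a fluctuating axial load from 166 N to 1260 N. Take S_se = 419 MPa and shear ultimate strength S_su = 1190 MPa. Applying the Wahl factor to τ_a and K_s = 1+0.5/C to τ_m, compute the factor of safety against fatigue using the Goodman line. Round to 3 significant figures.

C = D/d = 71.0/6.0 = 11.8333; K_W = (4C−1)/(4C−4)+0.615/C = 1.1212; K_s = 1+0.5/C = 1.0423
F_a = (F_max−F_min)/2 = 547 N; F_m = (F_max+F_min)/2 = 713 N
τ_a = K_W·8F_aD/(πd³) = 1.1212 × 457.86 = 513.35 MPa
τ_m = K_s·8F_mD/(πd³) = 1.0423 × 596.81 = 622.02 MPa
Goodman: 1/n_f = τ_a/S_se + τ_m/S_su = 513.35/419 + 622.02/1190 = 1.22519 + 0.52271 = 1.7479
n_f = 1/1.7479 = 0.5721

0.572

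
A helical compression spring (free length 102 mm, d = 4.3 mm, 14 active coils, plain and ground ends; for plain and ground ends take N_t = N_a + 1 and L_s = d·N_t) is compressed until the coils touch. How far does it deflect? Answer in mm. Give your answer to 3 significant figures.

37.5 mm

N_t = 15; L_s = 4.3·15 = 64.5 mm
δ_solid = L₀ − L_s = 102 − 64.5 = 37.5 mm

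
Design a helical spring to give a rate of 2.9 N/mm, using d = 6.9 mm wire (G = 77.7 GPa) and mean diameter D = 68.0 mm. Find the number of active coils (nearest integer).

N_a = Gd⁴/(8D³k) = (77.7×10³ × 6.9⁴)/(8 × 68.0³ × 2.9)
    = 1.76124e+08 / 7.29482e+06 = 24.14 → 24 coils

24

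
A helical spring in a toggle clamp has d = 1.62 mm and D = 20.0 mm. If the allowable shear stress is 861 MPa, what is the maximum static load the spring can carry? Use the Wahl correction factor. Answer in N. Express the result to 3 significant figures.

C = D/d = 20.0/1.62 = 12.3457
K_W = (4C−1)/(4C−4) + 0.615/C = 48.383/45.383 + 0.0498 = 1.1159
τ_max = K·8FD/(πd³) → F_max = τ_allow·πd³/(8DK)
F_max = 861·π·1.62³/(8·20.0·1.1159) = 11500/178.55 = 64.409 N

64.4 N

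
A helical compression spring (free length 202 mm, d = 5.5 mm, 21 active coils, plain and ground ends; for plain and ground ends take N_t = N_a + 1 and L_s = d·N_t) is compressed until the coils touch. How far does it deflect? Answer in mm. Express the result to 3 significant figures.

N_t = 22; L_s = 5.5·22 = 121 mm
δ_solid = L₀ − L_s = 202 − 121 = 81 mm

81.0 mm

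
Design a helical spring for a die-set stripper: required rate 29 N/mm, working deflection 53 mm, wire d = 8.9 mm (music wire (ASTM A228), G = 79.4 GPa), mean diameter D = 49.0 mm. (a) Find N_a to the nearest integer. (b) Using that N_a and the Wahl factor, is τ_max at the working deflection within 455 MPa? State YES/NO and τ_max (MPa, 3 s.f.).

N_a = Gd⁴/(8D³k) = (79.4×10³)(8.9⁴)/(8·49.0³·29) = 18.25 → N_a = 18
Actual rate k = Gd⁴/(8D³·18) = 29.406 N/mm
Working load F = kδ = 29.406·53 = 1558.5 N
C = 49.0/8.9 = 5.5056; K_W = (4C−1)/(4C−4)+0.615/C = 1.2782
τ_max = K_W·8FD/(πd³) = 1.2782·275.85 = 352.58 MPa
τ_max ≤ 455 MPa → acceptable

(a) 18 coils; (b) YES, τ_max = 353 MPa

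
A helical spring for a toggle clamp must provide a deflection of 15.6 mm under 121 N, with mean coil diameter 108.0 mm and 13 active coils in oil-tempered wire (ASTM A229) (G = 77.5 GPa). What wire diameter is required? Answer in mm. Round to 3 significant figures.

10.7 mm

Required rate k = F/δ = 121/15.6 = 7.7564 N/mm
d = (8D³N_a·k / G)^(1/4) = (8·108.0³·13·7.7564 / (77.5×10³))^0.25
  = (13112)^0.25 = 10.7008 mm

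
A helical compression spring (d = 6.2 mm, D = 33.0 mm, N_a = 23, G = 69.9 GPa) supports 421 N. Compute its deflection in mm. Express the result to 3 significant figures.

27.0 mm

k = Gd⁴/(8D³N_a) = (69.9×10³)(6.2⁴)/(8·33.0³·23) = 15.62 N/mm
δ = F/k = 421 / 15.62 = 26.952 mm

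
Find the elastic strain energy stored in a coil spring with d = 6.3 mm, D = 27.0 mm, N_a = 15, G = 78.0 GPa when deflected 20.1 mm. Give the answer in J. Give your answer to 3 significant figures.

k = Gd⁴/(8D³N_a) = (78.0×10³)(6.3⁴)/(8·27.0³·15) = 52.022 N/mm
U = ½kδ² = 0.5 × 52.022 × 20.1² = 10509 N·mm = 10.509 J

10.5 J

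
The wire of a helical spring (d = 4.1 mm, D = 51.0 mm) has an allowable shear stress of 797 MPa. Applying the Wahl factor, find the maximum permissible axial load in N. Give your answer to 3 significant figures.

C = D/d = 51.0/4.1 = 12.4390
K_W = (4C−1)/(4C−4) + 0.615/C = 48.756/45.756 + 0.0494 = 1.1150
τ_max = K·8FD/(πd³) → F_max = τ_allow·πd³/(8DK)
F_max = 797·π·4.1³/(8·51.0·1.1150) = 1.7257e+05/454.92 = 379.33 N

379 N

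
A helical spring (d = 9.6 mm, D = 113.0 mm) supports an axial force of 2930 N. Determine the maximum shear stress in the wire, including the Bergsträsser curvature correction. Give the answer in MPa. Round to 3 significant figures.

Spring index C = D/d = 113.0/9.6 = 11.7708
K_B = (4C+2)/(4C−3) = 49.083/44.083 = 1.1134
τ₀ = 8FD/(πd³) = 8·2930·113.0/(π·9.6³) = 2.64872e+06/2779.5 = 952.96 MPa
τ_max = K·τ₀ = 1.1134 × 952.96 = 1061 MPa

1060 MPa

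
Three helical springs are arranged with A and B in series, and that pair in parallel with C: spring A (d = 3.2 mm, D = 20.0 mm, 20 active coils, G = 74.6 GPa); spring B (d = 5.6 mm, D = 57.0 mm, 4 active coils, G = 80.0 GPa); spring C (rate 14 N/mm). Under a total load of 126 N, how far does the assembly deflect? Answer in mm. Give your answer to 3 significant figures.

k_A = Gd⁴/(8D³N_a) = (74.6×10³)(3.2⁴)/(8·20.0³·20) = 6.1112 N/mm
k_B = Gd⁴/(8D³N_a) = (80.0×10³)(5.6⁴)/(8·57.0³·4) = 13.276 N/mm
Springs A,B series: k_AB = 1/(1/6.1112+1/13.276) = 4.1849 N/mm; parallel with C: k_eq = 4.1849+14 = 18.185 N/mm
δ = F/k_eq = 126/18.185 = 6.9288 mm

6.93 mm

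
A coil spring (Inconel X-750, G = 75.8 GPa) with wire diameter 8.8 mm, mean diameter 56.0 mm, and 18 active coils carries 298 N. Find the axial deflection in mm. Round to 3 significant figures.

k = Gd⁴/(8D³N_a) = (75.8×10³)(8.8⁴)/(8·56.0³·18) = 17.975 N/mm
δ = F/k = 298 / 17.975 = 16.578 mm

16.6 mm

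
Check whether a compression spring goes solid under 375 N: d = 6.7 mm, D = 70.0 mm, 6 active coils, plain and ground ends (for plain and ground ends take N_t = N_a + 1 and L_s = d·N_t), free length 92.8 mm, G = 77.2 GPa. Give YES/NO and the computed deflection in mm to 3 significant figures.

NO, δ = 39.7 mm

k = Gd⁴/(8D³N_a) = (77.2×10³)(6.7⁴)/(8·70.0³·6) = 9.4489 N/mm
N_t = 7; L_s = 6.7·7 = 46.9 mm; δ_solid = L₀ − L_s = 92.8 − 46.9 = 45.9 mm
δ = F/k = 375/9.4489 = 39.687 mm
δ < δ_solid → spring does not go solid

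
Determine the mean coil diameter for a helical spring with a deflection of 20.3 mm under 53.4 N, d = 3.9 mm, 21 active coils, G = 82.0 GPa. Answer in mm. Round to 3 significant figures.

Required rate k = F/δ = 53.4/20.3 = 2.6305 N/mm
D = (Gd⁴/(8N_a·k))^(1/3) = (82.0×10³·3.9⁴/(8·21·2.6305))^(1/3)
  = (42925.7)^(1/3) = 35.0138 mm

35.0 mm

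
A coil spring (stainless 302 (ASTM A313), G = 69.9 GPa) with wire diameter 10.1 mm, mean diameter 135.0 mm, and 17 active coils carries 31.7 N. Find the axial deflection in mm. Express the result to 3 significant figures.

14.6 mm

k = Gd⁴/(8D³N_a) = (69.9×10³)(10.1⁴)/(8·135.0³·17) = 2.1738 N/mm
δ = F/k = 31.7 / 2.1738 = 14.583 mm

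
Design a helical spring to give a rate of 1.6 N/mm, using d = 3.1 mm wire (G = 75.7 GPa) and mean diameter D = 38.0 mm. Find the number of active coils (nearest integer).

10

N_a = Gd⁴/(8D³k) = (75.7×10³ × 3.1⁴)/(8 × 38.0³ × 1.6)
    = 6.99105e+06 / 702362 = 9.954 → 10 coils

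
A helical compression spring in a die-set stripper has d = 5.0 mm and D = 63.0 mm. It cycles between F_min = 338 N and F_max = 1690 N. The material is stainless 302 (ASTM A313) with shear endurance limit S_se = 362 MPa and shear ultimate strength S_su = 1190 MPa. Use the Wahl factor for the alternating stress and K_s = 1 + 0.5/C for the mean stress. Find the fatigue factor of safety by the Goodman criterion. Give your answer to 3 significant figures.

0.263

C = D/d = 63.0/5.0 = 12.6000; K_W = (4C−1)/(4C−4)+0.615/C = 1.1135; K_s = 1+0.5/C = 1.0397
F_a = (F_max−F_min)/2 = 676 N; F_m = (F_max+F_min)/2 = 1014 N
τ_a = K_W·8F_aD/(πd³) = 1.1135 × 867.6 = 966.04 MPa
τ_m = K_s·8F_mD/(πd³) = 1.0397 × 1301.4 = 1353 MPa
Goodman: 1/n_f = τ_a/S_se + τ_m/S_su = 966.04/362 + 1353/1190 = 2.66861 + 1.13701 = 3.8056
n_f = 1/3.8056 = 0.2628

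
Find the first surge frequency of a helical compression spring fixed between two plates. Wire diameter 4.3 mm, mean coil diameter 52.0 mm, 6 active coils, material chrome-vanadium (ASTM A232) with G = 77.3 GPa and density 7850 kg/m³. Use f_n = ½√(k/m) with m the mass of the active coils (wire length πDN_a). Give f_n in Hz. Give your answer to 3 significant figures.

k = Gd⁴/(8D³N_a) = (77.3×10³)(4.3⁴)/(8·52.0³·6) = 3.9156 N/mm = 3915.6 N/m
Wire length L = πDN_a = π·52.0·6 = 980.18 mm
m = ρ·(πd²/4)·L = 7850 × 14.522×10⁻⁶ m² × 0.98018 m = 0.11174 kg
f_n = ½√(k/m) = 0.5·√(3915.6/0.11174) = 0.5·√(35043) = 93.599 Hz

93.6 Hz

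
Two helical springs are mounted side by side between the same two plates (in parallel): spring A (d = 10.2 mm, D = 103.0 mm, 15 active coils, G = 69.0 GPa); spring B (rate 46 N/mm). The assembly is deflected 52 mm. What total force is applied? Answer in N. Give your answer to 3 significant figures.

k_A = Gd⁴/(8D³N_a) = (69.0×10³)(10.2⁴)/(8·103.0³·15) = 5.6958 N/mm
Parallel: k_eq = 5.6958 + 46 = 51.696 N/mm
F = k_eq·δ = 51.696·52 = 2688.2 N

2690 N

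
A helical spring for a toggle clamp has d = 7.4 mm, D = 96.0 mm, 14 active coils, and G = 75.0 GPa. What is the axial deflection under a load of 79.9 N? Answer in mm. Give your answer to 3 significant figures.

k = Gd⁴/(8D³N_a) = (75.0×10³)(7.4⁴)/(8·96.0³·14) = 2.2696 N/mm
δ = F/k = 79.9 / 2.2696 = 35.204 mm

35.2 mm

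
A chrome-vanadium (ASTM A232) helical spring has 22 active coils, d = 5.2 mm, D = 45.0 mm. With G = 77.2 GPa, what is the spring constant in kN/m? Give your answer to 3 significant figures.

k = Gd⁴/(8D³N_a) = (77.2×10³ × 5.2⁴) / (8 × 45.0³ × 22)
  = 5.64457e+07 / 1.6038e+07 = 3.5195 N/mm

3.52 kN/m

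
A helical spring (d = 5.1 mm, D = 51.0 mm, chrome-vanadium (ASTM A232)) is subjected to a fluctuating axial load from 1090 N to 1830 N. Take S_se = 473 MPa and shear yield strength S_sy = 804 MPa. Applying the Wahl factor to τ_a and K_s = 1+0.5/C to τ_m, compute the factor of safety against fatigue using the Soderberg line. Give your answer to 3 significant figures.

0.364

C = D/d = 51.0/5.1 = 10.0000; K_W = (4C−1)/(4C−4)+0.615/C = 1.1448; K_s = 1+0.5/C = 1.0500
F_a = (F_max−F_min)/2 = 370 N; F_m = (F_max+F_min)/2 = 1460 N
τ_a = K_W·8F_aD/(πd³) = 1.1448 × 362.24 = 414.71 MPa
τ_m = K_s·8F_mD/(πd³) = 1.0500 × 1429.4 = 1500.9 MPa
Soderberg: 1/n_f = τ_a/S_se + τ_m/S_sy = 414.71/473 + 1500.9/804 = 0.87676 + 1.86675 = 2.7435
n_f = 1/2.7435 = 0.3645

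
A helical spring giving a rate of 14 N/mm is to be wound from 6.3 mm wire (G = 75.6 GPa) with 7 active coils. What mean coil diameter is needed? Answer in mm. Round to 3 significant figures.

D = (Gd⁴/(8N_a·k))^(1/3) = (75.6×10³·6.3⁴/(8·7·14))^(1/3)
  = (151904)^(1/3) = 53.3567 mm

53.4 mm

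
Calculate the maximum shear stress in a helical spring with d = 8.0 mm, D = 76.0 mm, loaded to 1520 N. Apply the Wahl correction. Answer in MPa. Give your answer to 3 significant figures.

Spring index C = D/d = 76.0/8.0 = 9.5000
K_W = (4C−1)/(4C−4) + 0.615/C = 37.000/34.000 + 0.0647 = 1.1530
τ₀ = 8FD/(πd³) = 8·1520·76.0/(π·8.0³) = 924160/1608.5 = 574.55 MPa
τ_max = K·τ₀ = 1.1530 × 574.55 = 662.44 MPa

662 MPa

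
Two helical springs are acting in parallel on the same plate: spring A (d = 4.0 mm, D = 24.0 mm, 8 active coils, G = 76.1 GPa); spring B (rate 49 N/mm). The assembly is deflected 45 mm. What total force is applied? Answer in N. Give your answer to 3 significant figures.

3200 N

k_A = Gd⁴/(8D³N_a) = (76.1×10³)(4.0⁴)/(8·24.0³·8) = 22.02 N/mm
Parallel: k_eq = 22.02 + 49 = 71.02 N/mm
F = k_eq·δ = 71.02·45 = 3195.9 N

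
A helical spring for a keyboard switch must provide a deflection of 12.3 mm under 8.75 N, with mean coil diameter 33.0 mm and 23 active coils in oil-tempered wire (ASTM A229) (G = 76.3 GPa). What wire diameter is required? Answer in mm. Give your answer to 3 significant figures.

2.80 mm

Required rate k = F/δ = 8.75/12.3 = 0.71138 N/mm
d = (8D³N_a·k / G)^(1/4) = (8·33.0³·23·0.71138 / (76.3×10³))^0.25
  = (61.651)^0.25 = 2.8021 mm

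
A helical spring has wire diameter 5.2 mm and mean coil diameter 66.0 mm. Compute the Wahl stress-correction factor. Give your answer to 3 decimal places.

1.113

C = D/d = 66.0/5.2 = 12.6923
K_W = (4C−1)/(4C−4) + 0.615/C = 49.769/46.769 + 0.0485 = 1.1126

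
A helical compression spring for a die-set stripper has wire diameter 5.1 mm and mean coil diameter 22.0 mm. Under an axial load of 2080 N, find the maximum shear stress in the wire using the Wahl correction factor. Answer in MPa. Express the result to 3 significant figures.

Spring index C = D/d = 22.0/5.1 = 4.3137
K_W = (4C−1)/(4C−4) + 0.615/C = 16.255/13.255 + 0.1426 = 1.3689
τ₀ = 8FD/(πd³) = 8·2080·22.0/(π·5.1³) = 366080/416.74 = 878.45 MPa
τ_max = K·τ₀ = 1.3689 × 878.45 = 1202.5 MPa

1200 MPa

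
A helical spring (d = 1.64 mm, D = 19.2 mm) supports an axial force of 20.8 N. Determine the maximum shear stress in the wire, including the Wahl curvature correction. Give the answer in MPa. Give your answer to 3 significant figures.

259 MPa

Spring index C = D/d = 19.2/1.64 = 11.7073
K_W = (4C−1)/(4C−4) + 0.615/C = 45.829/42.829 + 0.0525 = 1.1226
τ₀ = 8FD/(πd³) = 8·20.8·19.2/(π·1.64³) = 3194.88/13.857 = 230.55 MPa
τ_max = K·τ₀ = 1.1226 × 230.55 = 258.81 MPa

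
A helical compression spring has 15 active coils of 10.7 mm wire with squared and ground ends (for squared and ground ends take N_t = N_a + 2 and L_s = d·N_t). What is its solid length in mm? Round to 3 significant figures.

182 mm

squared and ground ends: N_t = N_a + 2 = 15 + 2 = 17
L_s = d·N_t = 10.7 × 17 = 181.9 mm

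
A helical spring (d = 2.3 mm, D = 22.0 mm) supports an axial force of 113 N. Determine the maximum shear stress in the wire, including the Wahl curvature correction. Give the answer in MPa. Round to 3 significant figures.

599 MPa

Spring index C = D/d = 22.0/2.3 = 9.5652
K_W = (4C−1)/(4C−4) + 0.615/C = 37.261/34.261 + 0.0643 = 1.1519
τ₀ = 8FD/(πd³) = 8·113·22.0/(π·2.3³) = 19888/38.224 = 520.3 MPa
τ_max = K·τ₀ = 1.1519 × 520.3 = 599.32 MPa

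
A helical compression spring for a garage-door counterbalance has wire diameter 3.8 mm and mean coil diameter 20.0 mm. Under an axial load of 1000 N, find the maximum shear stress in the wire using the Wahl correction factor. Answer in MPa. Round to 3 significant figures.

1200 MPa

Spring index C = D/d = 20.0/3.8 = 5.2632
K_W = (4C−1)/(4C−4) + 0.615/C = 20.053/17.053 + 0.1168 = 1.2928
τ₀ = 8FD/(πd³) = 8·1000·20.0/(π·3.8³) = 160000/172.39 = 928.15 MPa
τ_max = K·τ₀ = 1.2928 × 928.15 = 1199.9 MPa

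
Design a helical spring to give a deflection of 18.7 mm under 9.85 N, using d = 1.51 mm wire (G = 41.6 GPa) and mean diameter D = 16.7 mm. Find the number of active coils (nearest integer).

Required rate k = F/δ = 9.85/18.7 = 0.52674 N/mm
N_a = Gd⁴/(8D³k) = (41.6×10³ × 1.51⁴)/(8 × 16.7³ × 0.52674)
    = 216272 / 19626.1 = 11.02 → 11 coils

11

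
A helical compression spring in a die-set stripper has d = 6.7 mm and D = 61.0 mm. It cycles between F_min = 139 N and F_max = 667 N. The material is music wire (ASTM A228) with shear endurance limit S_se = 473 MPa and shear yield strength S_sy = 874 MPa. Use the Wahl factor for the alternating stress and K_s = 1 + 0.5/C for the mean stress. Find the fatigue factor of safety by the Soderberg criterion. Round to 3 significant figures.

C = D/d = 61.0/6.7 = 9.1045; K_W = (4C−1)/(4C−4)+0.615/C = 1.1601; K_s = 1+0.5/C = 1.0549
F_a = (F_max−F_min)/2 = 264 N; F_m = (F_max+F_min)/2 = 403 N
τ_a = K_W·8F_aD/(πd³) = 1.1601 × 136.35 = 158.18 MPa
τ_m = K_s·8F_mD/(πd³) = 1.0549 × 208.14 = 219.57 MPa
Soderberg: 1/n_f = τ_a/S_se + τ_m/S_sy = 158.18/473 + 219.57/874 = 0.33441 + 0.25122 = 0.58563
n_f = 1/0.58563 = 1.708

1.71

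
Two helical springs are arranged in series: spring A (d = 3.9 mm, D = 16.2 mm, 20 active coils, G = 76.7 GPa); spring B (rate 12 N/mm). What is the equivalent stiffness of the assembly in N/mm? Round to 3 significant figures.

8.22 N/mm

k_A = Gd⁴/(8D³N_a) = (76.7×10³)(3.9⁴)/(8·16.2³·20) = 26.085 N/mm
Series: 1/k_eq = 1/26.085 + 1/12 = 0.12167; k_eq = 8.219 N/mm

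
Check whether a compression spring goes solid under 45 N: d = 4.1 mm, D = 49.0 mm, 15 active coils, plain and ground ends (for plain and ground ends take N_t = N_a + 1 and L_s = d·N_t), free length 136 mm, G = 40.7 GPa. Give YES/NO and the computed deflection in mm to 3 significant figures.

NO, δ = 55.2 mm

k = Gd⁴/(8D³N_a) = (40.7×10³)(4.1⁴)/(8·49.0³·15) = 0.81463 N/mm
N_t = 16; L_s = 4.1·16 = 65.6 mm; δ_solid = L₀ − L_s = 136 − 65.6 = 70.4 mm
δ = F/k = 45/0.81463 = 55.24 mm
δ < δ_solid → spring does not go solid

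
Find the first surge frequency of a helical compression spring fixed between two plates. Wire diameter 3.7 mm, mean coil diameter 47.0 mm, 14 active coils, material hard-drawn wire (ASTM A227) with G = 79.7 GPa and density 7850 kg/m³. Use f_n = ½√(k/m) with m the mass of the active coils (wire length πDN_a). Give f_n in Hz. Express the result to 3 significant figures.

k = Gd⁴/(8D³N_a) = (79.7×10³)(3.7⁴)/(8·47.0³·14) = 1.2846 N/mm = 1284.6 N/m
Wire length L = πDN_a = π·47.0·14 = 2067.2 mm
m = ρ·(πd²/4)·L = 7850 × 10.752×10⁻⁶ m² × 2.0672 m = 0.17448 kg
f_n = ½√(k/m) = 0.5·√(1284.6/0.17448) = 0.5·√(7362.3) = 42.902 Hz

42.9 Hz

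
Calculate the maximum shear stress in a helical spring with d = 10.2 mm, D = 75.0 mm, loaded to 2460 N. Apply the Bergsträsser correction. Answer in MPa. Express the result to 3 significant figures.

Spring index C = D/d = 75.0/10.2 = 7.3529
K_B = (4C+2)/(4C−3) = 31.412/26.412 = 1.1893
τ₀ = 8FD/(πd³) = 8·2460·75.0/(π·10.2³) = 1.476e+06/3333.9 = 442.73 MPa
τ_max = K·τ₀ = 1.1893 × 442.73 = 526.54 MPa

527 MPa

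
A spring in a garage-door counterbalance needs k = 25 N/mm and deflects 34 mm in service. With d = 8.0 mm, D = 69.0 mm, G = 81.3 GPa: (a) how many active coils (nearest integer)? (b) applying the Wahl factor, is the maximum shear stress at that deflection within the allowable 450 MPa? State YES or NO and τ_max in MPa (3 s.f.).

N_a = Gd⁴/(8D³k) = (81.3×10³)(8.0⁴)/(8·69.0³·25) = 5.068 → N_a = 5
Actual rate k = Gd⁴/(8D³·5) = 25.342 N/mm
Working load F = kδ = 25.342·34 = 861.63 N
C = 69.0/8.0 = 8.6250; K_W = (4C−1)/(4C−4)+0.615/C = 1.1697
τ_max = K_W·8FD/(πd³) = 1.1697·295.69 = 345.86 MPa
τ_max ≤ 450 MPa → acceptable

(a) 5 coils; (b) YES, τ_max = 346 MPa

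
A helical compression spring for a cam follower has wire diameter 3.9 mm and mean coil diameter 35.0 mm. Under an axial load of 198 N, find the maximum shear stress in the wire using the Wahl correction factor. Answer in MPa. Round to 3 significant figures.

Spring index C = D/d = 35.0/3.9 = 8.9744
K_W = (4C−1)/(4C−4) + 0.615/C = 34.897/31.897 + 0.0685 = 1.1626
τ₀ = 8FD/(πd³) = 8·198·35.0/(π·3.9³) = 55440/186.36 = 297.49 MPa
τ_max = K·τ₀ = 1.1626 × 297.49 = 345.86 MPa

346 MPa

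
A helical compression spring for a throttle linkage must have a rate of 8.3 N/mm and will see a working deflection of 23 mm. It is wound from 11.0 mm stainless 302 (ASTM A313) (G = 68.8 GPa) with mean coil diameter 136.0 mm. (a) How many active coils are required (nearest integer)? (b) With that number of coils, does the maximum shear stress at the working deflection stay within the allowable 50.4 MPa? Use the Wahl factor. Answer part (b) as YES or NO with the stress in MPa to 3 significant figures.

N_a = Gd⁴/(8D³k) = (68.8×10³)(11.0⁴)/(8·136.0³·8.3) = 6.031 → N_a = 6
Actual rate k = Gd⁴/(8D³·6) = 8.3426 N/mm
Working load F = kδ = 8.3426·23 = 191.88 N
C = 136.0/11.0 = 12.3636; K_W = (4C−1)/(4C−4)+0.615/C = 1.1157
τ_max = K_W·8FD/(πd³) = 1.1157·49.926 = 55.705 MPa
τ_max > 50.4 MPa → exceeds allowable

(a) 6 coils; (b) NO, τ_max = 55.7 MPa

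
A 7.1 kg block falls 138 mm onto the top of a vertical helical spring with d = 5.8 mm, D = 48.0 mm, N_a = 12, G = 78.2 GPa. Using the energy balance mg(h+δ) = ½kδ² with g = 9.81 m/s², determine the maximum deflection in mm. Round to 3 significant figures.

57.1 mm

k = Gd⁴/(8D³N_a) = (78.2×10³)(5.8⁴)/(8·48.0³·12) = 8.3353 N/mm
W = mg = 7.1 × 9.81 = 69.651 N
½kδ² − Wδ − Wh = 0 → δ = (W + √(W² + 2kWh))/k
δ = (69.651 + √(4851.3 + 160236))/8.3353 = (69.651 + 406.31)/8.3353 = 57.101 mm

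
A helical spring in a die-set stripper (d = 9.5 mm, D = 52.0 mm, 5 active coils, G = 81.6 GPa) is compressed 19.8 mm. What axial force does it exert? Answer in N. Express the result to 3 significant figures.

k = Gd⁴/(8D³N_a) = (81.6×10³)(9.5⁴)/(8·52.0³·5) = 118.17 N/mm
F = k·δ = 118.17 × 19.8 = 2339.8 N

2340 N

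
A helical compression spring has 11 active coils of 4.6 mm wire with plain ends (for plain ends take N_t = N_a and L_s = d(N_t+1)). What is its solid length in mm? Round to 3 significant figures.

55.2 mm

plain ends: N_t = N_a = 11
L_s = d·(N_t+1) = 4.6 × 12 = 55.2 mm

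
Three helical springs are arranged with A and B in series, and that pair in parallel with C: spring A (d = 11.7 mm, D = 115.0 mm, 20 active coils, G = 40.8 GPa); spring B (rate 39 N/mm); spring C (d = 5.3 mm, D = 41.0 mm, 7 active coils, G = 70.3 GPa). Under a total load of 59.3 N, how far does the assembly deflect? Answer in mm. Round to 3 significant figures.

3.43 mm

k_A = Gd⁴/(8D³N_a) = (40.8×10³)(11.7⁴)/(8·115.0³·20) = 3.1419 N/mm
k_C = Gd⁴/(8D³N_a) = (70.3×10³)(5.3⁴)/(8·41.0³·7) = 14.372 N/mm
Springs A,B series: k_AB = 1/(1/3.1419+1/39) = 2.9076 N/mm; parallel with C: k_eq = 2.9076+14.372 = 17.28 N/mm
δ = F/k_eq = 59.3/17.28 = 3.4318 mm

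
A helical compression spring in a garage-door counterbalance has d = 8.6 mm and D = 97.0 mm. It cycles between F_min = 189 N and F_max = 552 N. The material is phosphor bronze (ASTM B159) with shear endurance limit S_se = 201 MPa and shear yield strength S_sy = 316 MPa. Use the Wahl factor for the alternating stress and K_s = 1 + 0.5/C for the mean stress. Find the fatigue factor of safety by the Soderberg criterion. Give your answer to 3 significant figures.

C = D/d = 97.0/8.6 = 11.2791; K_W = (4C−1)/(4C−4)+0.615/C = 1.1275; K_s = 1+0.5/C = 1.0443
F_a = (F_max−F_min)/2 = 181.5 N; F_m = (F_max+F_min)/2 = 370.5 N
τ_a = K_W·8F_aD/(πd³) = 1.1275 × 70.484 = 79.47 MPa
τ_m = K_s·8F_mD/(πd³) = 1.0443 × 143.88 = 150.26 MPa
Soderberg: 1/n_f = τ_a/S_se + τ_m/S_sy = 79.47/201 + 150.26/316 = 0.39538 + 0.47551 = 0.87088
n_f = 1/0.87088 = 1.148

1.15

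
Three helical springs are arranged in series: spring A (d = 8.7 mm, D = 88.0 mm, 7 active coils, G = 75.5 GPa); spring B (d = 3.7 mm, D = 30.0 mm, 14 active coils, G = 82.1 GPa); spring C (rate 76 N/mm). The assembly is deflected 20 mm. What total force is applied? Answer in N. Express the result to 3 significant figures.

67.1 N

k_A = Gd⁴/(8D³N_a) = (75.5×10³)(8.7⁴)/(8·88.0³·7) = 11.334 N/mm
k_B = Gd⁴/(8D³N_a) = (82.1×10³)(3.7⁴)/(8·30.0³·14) = 5.0882 N/mm
Series: 1/k_eq = 1/11.334 + 1/5.0882 + 1/76 = 0.29792; k_eq = 3.3566 N/mm
F = k_eq·δ = 3.3566·20 = 67.132 N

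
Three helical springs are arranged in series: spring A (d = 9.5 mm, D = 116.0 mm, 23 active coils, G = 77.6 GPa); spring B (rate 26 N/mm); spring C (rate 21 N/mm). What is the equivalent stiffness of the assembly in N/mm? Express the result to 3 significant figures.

k_A = Gd⁴/(8D³N_a) = (77.6×10³)(9.5⁴)/(8·116.0³·23) = 2.2007 N/mm
Series: 1/k_eq = 1/2.2007 + 1/26 + 1/21 = 0.54048; k_eq = 1.8502 N/mm

1.85 N/mm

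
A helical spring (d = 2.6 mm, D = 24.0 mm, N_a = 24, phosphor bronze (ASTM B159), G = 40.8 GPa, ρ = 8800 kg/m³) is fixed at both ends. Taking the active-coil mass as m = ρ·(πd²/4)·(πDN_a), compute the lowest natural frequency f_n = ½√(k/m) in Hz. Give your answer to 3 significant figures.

45.6 Hz

k = Gd⁴/(8D³N_a) = (40.8×10³)(2.6⁴)/(8·24.0³·24) = 0.70246 N/mm = 702.46 N/m
Wire length L = πDN_a = π·24.0·24 = 1809.6 mm
m = ρ·(πd²/4)·L = 8800 × 5.3093×10⁻⁶ m² × 1.8096 m = 0.084546 kg
f_n = ½√(k/m) = 0.5·√(702.46/0.084546) = 0.5·√(8308.6) = 45.576 Hz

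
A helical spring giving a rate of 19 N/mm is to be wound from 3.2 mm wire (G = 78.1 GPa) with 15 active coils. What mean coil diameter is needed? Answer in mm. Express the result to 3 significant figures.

15.3 mm

D = (Gd⁴/(8N_a·k))^(1/3) = (78.1×10³·3.2⁴/(8·15·19))^(1/3)
  = (3591.83)^(1/3) = 15.3146 mm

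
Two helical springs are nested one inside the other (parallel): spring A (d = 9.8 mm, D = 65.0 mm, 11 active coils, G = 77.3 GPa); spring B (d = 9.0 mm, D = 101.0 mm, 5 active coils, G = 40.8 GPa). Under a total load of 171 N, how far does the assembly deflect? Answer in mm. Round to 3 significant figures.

4.75 mm

k_A = Gd⁴/(8D³N_a) = (77.3×10³)(9.8⁴)/(8·65.0³·11) = 29.503 N/mm
k_B = Gd⁴/(8D³N_a) = (40.8×10³)(9.0⁴)/(8·101.0³·5) = 6.4954 N/mm
Parallel: k_eq = 29.503 + 6.4954 = 35.998 N/mm
δ = F/k_eq = 171/35.998 = 4.7503 mm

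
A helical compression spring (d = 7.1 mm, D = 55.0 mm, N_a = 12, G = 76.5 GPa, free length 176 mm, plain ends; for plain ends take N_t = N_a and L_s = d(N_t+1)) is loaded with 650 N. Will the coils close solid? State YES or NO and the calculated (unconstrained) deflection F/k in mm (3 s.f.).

NO, δ = 53.4 mm

k = Gd⁴/(8D³N_a) = (76.5×10³)(7.1⁴)/(8·55.0³·12) = 12.171 N/mm
N_t = 12; L_s = 7.1·13 = 92.3 mm; δ_solid = L₀ − L_s = 176 − 92.3 = 83.7 mm
δ = F/k = 650/12.171 = 53.404 mm
δ < δ_solid → spring does not go solid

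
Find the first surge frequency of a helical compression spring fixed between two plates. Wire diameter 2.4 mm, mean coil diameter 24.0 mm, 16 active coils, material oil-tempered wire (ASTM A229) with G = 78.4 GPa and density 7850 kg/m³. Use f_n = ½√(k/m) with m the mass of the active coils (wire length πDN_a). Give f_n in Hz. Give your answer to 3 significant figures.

k = Gd⁴/(8D³N_a) = (78.4×10³)(2.4⁴)/(8·24.0³·16) = 1.47 N/mm = 1470 N/m
Wire length L = πDN_a = π·24.0·16 = 1206.4 mm
m = ρ·(πd²/4)·L = 7850 × 4.5239×10⁻⁶ m² × 1.2064 m = 0.042841 kg
f_n = ½√(k/m) = 0.5·√(1470/0.042841) = 0.5·√(34313) = 92.618 Hz

92.6 Hz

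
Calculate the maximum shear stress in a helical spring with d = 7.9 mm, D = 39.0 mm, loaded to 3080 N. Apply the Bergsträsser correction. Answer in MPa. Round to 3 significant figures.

806 MPa

Spring index C = D/d = 39.0/7.9 = 4.9367
K_B = (4C+2)/(4C−3) = 21.747/16.747 = 1.2986
τ₀ = 8FD/(πd³) = 8·3080·39.0/(π·7.9³) = 960960/1548.9 = 620.4 MPa
τ_max = K·τ₀ = 1.2986 × 620.4 = 805.63 MPa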